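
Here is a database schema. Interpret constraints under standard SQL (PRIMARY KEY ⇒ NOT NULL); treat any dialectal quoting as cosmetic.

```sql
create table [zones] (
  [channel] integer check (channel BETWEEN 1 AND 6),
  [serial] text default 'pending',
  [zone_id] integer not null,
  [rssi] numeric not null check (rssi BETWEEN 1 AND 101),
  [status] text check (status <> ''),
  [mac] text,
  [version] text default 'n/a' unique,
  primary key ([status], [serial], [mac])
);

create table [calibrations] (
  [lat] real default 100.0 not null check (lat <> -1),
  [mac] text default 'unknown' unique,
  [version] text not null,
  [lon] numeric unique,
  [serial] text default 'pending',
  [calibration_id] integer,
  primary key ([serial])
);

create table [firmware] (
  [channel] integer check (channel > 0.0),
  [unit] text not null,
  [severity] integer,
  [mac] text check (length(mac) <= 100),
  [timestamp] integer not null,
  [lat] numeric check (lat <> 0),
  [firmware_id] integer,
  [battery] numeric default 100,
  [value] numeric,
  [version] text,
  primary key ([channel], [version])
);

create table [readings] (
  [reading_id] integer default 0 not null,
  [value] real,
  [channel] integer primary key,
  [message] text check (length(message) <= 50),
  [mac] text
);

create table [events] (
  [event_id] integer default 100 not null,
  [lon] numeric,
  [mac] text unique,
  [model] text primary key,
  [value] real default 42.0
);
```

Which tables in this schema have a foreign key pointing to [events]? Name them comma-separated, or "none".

No REFERENCES clause anywhere in the schema names events.

none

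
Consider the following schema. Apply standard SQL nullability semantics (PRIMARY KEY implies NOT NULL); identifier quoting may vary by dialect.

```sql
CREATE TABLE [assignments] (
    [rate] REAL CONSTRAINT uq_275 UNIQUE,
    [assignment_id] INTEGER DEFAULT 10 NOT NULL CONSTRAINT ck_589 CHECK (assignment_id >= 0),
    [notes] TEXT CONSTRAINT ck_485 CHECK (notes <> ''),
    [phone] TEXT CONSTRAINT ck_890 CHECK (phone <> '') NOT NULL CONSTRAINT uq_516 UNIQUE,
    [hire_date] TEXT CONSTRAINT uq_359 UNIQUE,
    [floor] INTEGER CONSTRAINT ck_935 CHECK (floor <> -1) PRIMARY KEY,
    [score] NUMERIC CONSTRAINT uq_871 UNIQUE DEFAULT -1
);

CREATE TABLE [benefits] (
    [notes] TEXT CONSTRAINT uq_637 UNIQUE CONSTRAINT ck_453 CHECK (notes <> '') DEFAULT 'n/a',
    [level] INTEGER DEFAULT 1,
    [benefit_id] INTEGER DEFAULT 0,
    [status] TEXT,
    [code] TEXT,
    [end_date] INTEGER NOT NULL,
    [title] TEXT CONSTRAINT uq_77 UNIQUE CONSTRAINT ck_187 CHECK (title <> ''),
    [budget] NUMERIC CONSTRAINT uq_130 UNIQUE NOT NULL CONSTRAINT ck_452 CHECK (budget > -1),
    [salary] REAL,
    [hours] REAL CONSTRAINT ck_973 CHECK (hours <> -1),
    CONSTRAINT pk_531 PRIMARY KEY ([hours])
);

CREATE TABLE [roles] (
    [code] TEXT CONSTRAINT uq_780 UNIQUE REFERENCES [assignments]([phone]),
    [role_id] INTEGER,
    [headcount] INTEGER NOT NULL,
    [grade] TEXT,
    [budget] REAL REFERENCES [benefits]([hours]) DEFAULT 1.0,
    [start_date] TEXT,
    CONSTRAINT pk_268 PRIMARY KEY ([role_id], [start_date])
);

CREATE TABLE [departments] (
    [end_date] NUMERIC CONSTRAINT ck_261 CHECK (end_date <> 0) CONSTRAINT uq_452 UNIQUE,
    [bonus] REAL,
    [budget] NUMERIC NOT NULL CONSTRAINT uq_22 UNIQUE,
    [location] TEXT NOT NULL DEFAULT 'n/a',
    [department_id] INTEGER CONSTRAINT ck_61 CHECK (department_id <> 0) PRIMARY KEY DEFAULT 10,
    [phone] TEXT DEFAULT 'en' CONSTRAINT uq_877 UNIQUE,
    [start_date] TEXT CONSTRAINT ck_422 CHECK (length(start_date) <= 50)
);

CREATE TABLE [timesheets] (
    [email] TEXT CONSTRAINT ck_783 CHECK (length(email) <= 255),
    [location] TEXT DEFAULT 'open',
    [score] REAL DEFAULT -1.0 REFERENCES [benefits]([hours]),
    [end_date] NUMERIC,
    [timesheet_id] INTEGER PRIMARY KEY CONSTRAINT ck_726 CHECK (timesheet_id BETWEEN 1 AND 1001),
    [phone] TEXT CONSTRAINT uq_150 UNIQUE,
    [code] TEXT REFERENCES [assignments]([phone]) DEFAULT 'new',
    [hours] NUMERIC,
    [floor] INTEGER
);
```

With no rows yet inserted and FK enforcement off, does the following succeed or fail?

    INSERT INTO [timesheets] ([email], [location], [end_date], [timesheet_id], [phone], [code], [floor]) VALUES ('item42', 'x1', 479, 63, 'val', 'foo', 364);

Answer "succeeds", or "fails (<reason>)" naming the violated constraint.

succeeds

NOT NULL columns: timesheet_id is supplied.
CHECK constraints: 'item42' satisfies (length(email) <= 255); 63 satisfies (timesheet_id BETWEEN 1 AND 1001).
No constraint is violated.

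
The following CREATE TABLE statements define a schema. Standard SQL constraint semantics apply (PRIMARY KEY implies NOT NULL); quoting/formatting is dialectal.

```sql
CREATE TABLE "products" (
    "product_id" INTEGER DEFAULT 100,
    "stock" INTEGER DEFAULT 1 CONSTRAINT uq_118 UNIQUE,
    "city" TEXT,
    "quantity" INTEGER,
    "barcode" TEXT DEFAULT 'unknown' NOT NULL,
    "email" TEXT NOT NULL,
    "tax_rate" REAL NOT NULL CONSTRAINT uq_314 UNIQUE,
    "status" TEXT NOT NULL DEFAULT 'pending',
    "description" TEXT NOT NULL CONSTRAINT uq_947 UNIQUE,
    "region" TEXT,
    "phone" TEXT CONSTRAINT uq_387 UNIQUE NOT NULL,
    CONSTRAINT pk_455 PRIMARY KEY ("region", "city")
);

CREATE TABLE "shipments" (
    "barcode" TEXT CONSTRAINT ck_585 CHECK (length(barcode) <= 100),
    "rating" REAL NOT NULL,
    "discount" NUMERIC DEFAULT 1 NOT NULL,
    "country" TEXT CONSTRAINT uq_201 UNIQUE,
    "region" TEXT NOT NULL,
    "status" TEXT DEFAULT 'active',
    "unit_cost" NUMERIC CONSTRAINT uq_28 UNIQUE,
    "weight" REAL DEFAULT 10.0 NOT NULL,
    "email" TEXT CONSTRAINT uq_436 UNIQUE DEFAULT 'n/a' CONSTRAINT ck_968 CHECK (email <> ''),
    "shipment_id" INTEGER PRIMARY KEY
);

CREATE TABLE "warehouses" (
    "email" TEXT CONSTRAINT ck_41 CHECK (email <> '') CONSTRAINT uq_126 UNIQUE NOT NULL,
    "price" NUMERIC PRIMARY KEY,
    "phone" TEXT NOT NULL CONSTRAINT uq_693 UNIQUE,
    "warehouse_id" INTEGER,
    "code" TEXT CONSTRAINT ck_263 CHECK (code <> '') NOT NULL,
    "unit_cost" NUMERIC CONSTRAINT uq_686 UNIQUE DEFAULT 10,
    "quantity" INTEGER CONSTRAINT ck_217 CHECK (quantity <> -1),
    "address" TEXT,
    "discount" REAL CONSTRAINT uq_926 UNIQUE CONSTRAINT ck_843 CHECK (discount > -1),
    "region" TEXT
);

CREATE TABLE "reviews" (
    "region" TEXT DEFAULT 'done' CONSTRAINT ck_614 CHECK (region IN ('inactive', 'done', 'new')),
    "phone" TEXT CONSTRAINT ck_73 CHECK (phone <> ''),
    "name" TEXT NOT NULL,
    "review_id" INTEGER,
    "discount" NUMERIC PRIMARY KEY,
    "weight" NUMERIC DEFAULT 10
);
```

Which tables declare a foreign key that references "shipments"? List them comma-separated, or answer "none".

none

No REFERENCES clause anywhere in the schema names shipments.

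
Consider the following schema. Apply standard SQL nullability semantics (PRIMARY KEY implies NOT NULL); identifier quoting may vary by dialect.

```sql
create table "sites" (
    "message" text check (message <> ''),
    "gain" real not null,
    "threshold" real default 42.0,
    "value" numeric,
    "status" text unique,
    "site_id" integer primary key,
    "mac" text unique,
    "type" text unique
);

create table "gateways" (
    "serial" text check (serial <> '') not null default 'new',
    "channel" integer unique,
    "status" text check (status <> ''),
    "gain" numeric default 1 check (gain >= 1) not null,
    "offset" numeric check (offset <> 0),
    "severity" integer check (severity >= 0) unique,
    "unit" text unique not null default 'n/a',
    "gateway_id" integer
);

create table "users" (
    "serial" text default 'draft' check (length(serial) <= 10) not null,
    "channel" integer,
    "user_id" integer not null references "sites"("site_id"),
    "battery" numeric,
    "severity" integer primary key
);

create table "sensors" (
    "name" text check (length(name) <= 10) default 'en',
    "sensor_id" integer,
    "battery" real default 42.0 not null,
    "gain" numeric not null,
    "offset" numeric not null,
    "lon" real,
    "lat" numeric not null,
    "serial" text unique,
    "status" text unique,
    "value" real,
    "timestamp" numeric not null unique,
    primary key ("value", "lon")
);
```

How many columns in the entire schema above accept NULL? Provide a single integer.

17

sites: 6 nullable (message, threshold, value, status, mac, type — PK (site_id) and explicit NOT NULL columns excluded).
gateways: 5 nullable (channel, status, offset, severity, gateway_id — PK none and explicit NOT NULL columns excluded).
users: 2 nullable (channel, battery — PK (severity) and explicit NOT NULL columns excluded).
sensors: 4 nullable (name, sensor_id, serial, status — PK (value, lon) and explicit NOT NULL columns excluded).
Total: 6 + 5 + 2 + 4 = 17.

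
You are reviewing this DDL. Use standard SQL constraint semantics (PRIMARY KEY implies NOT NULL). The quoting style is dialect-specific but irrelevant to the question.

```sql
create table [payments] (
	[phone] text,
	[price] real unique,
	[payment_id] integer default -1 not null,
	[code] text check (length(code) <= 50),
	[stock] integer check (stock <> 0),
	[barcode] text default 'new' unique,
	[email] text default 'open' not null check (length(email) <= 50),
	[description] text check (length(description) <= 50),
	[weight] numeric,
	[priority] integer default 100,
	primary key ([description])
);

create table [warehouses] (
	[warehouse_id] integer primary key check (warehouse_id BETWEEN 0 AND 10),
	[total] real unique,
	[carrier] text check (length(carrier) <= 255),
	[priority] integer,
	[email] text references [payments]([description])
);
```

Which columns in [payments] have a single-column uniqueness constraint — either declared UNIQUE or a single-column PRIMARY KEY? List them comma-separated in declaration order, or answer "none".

- phone: no UNIQUE or single-column PK constraint.
- price: declared UNIQUE → unique.
- payment_id: no UNIQUE or single-column PK constraint.
- code: no UNIQUE or single-column PK constraint.
- stock: no UNIQUE or single-column PK constraint.
- barcode: declared UNIQUE → unique.
- email: no UNIQUE or single-column PK constraint.
- description: single-column PRIMARY KEY → unique.
- weight: no UNIQUE or single-column PK constraint.
- priority: no UNIQUE or single-column PK constraint.

price, barcode, description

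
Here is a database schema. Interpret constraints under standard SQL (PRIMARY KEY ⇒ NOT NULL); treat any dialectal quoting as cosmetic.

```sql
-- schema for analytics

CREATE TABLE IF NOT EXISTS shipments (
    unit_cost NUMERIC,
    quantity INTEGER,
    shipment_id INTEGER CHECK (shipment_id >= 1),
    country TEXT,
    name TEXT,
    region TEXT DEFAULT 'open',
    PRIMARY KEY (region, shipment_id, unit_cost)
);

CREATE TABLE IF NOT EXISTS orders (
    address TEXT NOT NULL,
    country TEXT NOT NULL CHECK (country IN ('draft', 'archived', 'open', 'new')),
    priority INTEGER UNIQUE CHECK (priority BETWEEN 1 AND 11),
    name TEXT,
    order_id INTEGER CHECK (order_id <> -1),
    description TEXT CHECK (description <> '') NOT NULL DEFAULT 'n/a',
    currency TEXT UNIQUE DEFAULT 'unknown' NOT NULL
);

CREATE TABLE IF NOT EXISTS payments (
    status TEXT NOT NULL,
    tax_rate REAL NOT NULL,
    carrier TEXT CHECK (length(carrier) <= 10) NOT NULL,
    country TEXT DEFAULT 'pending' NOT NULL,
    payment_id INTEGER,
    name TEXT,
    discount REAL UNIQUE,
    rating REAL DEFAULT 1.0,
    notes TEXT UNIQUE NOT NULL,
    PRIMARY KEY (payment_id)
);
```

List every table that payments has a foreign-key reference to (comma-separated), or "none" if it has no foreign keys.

none

No column in payments has a REFERENCES clause.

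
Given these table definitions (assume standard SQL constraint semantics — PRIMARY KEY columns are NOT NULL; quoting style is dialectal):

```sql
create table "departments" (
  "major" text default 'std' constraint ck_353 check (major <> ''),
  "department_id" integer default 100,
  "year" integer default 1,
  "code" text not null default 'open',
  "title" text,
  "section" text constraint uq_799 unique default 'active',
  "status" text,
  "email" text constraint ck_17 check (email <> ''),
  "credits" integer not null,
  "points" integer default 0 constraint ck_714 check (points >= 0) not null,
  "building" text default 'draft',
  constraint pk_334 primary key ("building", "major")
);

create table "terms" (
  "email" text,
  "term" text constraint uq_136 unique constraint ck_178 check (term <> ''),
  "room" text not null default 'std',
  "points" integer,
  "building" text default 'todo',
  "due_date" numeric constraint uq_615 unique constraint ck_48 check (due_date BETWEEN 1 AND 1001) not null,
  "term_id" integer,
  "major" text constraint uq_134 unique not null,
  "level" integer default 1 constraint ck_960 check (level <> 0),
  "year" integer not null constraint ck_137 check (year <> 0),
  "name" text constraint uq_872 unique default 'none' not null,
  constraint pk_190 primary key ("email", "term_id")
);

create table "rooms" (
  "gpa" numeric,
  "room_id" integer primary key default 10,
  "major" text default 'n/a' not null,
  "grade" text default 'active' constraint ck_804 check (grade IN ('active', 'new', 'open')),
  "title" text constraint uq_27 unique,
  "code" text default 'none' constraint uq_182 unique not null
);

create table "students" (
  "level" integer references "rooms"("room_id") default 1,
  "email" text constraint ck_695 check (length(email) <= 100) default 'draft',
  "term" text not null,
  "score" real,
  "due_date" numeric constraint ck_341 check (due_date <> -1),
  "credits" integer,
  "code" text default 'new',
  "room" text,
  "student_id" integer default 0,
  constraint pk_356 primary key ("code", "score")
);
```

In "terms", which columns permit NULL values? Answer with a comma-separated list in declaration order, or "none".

- email: part of the PRIMARY KEY, which implies NOT NULL → not nullable.
- term: CHECK does not forbid NULL (a CHECK constraint passes when its expression is NULL) → nullable.
- room: declared NOT NULL → not nullable.
- points: no NOT NULL constraint applies → nullable.
- building: DEFAULT only fills an omitted column; an explicit NULL is still allowed → nullable.
- due_date: declared NOT NULL → not nullable.
- term_id: part of the PRIMARY KEY, which implies NOT NULL → not nullable.
- major: declared NOT NULL → not nullable.
- level: CHECK does not forbid NULL (a CHECK constraint passes when its expression is NULL) → nullable.
- year: declared NOT NULL → not nullable.
- name: declared NOT NULL → not nullable.

term, points, building, level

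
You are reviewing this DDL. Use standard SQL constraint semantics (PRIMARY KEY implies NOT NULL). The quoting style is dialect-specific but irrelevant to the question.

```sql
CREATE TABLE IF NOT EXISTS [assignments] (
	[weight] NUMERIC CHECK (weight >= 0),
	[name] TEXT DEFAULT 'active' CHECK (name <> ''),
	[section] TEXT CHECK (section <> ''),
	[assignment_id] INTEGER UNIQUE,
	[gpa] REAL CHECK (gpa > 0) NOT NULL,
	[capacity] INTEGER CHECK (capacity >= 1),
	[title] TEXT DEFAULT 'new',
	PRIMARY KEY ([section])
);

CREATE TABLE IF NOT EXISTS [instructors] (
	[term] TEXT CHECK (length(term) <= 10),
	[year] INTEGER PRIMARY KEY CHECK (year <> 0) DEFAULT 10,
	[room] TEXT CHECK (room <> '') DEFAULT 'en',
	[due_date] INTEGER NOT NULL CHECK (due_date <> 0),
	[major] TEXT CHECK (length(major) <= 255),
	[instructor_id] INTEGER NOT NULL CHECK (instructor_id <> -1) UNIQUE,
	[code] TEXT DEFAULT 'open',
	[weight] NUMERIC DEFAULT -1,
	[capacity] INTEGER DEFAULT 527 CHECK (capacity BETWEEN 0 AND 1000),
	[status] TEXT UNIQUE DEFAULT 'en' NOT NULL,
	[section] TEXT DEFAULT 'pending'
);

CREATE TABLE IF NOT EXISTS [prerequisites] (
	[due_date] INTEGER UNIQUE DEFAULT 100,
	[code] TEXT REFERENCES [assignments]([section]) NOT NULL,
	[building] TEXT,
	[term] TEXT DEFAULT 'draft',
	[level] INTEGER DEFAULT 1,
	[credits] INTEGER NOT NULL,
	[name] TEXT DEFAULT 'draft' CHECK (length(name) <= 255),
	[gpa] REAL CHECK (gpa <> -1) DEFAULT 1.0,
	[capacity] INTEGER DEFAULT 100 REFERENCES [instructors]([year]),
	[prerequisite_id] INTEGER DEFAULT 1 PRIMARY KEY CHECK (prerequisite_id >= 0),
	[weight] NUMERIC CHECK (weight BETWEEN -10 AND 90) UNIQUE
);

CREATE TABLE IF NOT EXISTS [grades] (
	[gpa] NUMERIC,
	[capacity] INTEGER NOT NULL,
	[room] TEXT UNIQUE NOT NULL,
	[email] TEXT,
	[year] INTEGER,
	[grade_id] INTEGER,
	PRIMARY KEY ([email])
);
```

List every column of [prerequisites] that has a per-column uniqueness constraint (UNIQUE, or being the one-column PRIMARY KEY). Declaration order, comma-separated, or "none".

- due_date: declared UNIQUE → unique.
- code: no UNIQUE or single-column PK constraint.
- building: no UNIQUE or single-column PK constraint.
- term: no UNIQUE or single-column PK constraint.
- level: no UNIQUE or single-column PK constraint.
- credits: no UNIQUE or single-column PK constraint.
- name: no UNIQUE or single-column PK constraint.
- gpa: no UNIQUE or single-column PK constraint.
- capacity: no UNIQUE or single-column PK constraint.
- prerequisite_id: single-column PRIMARY KEY → unique.
- weight: declared UNIQUE → unique.

due_date, prerequisite_id, weight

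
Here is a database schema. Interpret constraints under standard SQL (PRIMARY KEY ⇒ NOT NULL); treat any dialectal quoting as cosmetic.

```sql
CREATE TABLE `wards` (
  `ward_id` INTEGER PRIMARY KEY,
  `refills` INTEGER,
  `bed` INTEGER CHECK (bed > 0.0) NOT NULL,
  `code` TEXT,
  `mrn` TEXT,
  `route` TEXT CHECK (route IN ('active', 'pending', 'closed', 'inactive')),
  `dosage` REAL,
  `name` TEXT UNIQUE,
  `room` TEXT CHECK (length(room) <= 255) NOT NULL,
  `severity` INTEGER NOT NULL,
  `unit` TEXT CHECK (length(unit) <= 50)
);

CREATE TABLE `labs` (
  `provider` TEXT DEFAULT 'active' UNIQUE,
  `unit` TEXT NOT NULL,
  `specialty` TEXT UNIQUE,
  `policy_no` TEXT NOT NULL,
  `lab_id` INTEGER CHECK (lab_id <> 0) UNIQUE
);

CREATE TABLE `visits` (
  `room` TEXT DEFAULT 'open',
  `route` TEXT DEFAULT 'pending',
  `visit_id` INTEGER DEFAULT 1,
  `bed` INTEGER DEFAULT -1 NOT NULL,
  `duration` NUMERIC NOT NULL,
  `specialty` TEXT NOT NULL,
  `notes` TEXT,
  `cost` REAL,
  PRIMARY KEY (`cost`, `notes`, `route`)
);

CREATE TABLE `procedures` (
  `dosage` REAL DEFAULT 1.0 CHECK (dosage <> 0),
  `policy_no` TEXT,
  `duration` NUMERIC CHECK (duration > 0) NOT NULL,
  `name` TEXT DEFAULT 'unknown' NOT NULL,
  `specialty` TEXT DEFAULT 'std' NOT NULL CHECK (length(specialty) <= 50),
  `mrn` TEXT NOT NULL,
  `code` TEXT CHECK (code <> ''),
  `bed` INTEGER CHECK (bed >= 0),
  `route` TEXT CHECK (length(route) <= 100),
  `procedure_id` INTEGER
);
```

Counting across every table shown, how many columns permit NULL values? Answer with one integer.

wards: 7 nullable (refills, code, mrn, route, dosage, name, unit — PK (ward_id) and explicit NOT NULL columns excluded).
labs: 3 nullable (provider, specialty, lab_id — PK none and explicit NOT NULL columns excluded).
visits: 2 nullable (room, visit_id — PK (cost, notes, route) and explicit NOT NULL columns excluded).
procedures: 6 nullable (dosage, policy_no, code, bed, route, procedure_id — PK none and explicit NOT NULL columns excluded).
Total: 7 + 3 + 2 + 6 = 18.

18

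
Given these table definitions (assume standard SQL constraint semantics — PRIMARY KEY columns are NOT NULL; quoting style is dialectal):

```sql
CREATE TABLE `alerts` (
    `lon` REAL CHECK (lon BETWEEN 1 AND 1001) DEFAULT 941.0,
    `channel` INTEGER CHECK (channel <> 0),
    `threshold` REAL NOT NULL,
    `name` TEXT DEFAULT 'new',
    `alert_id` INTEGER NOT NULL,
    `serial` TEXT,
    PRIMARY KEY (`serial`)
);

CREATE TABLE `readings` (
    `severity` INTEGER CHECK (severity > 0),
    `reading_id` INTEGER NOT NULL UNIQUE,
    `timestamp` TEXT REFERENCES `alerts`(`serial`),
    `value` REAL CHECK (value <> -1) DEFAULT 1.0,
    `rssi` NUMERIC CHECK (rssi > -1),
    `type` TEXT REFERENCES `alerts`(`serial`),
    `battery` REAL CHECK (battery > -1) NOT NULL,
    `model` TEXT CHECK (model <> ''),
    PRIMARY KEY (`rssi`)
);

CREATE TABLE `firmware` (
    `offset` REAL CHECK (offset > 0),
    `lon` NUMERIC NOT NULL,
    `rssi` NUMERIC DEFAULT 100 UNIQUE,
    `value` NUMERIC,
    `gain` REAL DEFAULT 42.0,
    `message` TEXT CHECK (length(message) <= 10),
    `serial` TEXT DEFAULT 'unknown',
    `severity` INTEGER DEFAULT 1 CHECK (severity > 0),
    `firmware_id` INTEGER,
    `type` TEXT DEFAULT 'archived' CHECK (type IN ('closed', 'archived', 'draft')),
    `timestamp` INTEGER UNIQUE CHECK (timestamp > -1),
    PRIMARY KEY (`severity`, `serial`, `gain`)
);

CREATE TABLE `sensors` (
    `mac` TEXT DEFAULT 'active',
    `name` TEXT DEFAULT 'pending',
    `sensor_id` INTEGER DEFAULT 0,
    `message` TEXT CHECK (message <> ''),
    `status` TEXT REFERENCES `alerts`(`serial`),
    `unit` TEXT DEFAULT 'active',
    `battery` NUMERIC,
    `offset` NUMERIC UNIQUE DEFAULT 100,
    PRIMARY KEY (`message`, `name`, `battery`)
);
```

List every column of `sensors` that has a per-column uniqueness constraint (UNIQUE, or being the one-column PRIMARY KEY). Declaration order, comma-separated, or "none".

offset

- mac: no UNIQUE or single-column PK constraint.
- name: part of a composite PRIMARY KEY — only the tuple is unique, not this column on its own.
- sensor_id: no UNIQUE or single-column PK constraint.
- message: part of a composite PRIMARY KEY — only the tuple is unique, not this column on its own.
- status: no UNIQUE or single-column PK constraint.
- unit: no UNIQUE or single-column PK constraint.
- battery: part of a composite PRIMARY KEY — only the tuple is unique, not this column on its own.
- offset: declared UNIQUE → unique.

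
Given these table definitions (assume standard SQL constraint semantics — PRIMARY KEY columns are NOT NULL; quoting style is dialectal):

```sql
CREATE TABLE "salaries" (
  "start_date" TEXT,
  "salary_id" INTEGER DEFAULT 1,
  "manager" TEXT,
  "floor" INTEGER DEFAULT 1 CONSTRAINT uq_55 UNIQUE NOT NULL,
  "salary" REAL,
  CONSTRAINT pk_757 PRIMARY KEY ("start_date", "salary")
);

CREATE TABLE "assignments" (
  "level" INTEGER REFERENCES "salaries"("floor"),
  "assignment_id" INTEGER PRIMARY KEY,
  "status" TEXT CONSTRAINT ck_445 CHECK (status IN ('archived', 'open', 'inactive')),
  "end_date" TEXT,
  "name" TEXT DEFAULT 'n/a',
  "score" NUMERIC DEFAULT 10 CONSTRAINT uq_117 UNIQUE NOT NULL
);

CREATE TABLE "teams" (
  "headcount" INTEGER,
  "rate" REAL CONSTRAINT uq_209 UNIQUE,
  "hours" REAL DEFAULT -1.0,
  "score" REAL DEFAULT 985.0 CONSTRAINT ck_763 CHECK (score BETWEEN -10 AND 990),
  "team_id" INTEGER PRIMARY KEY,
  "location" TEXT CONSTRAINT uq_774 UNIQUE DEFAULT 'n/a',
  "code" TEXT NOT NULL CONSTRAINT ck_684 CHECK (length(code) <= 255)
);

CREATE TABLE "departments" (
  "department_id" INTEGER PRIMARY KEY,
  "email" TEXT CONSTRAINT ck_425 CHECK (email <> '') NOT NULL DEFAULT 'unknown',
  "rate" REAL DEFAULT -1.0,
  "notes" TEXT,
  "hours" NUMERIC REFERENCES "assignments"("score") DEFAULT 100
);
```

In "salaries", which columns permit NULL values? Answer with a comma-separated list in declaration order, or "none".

salary_id, manager

- start_date: part of the PRIMARY KEY, which implies NOT NULL → not nullable.
- salary_id: DEFAULT only fills an omitted column; an explicit NULL is still allowed → nullable.
- manager: no NOT NULL constraint applies → nullable.
- floor: declared NOT NULL → not nullable.
- salary: part of the PRIMARY KEY, which implies NOT NULL → not nullable.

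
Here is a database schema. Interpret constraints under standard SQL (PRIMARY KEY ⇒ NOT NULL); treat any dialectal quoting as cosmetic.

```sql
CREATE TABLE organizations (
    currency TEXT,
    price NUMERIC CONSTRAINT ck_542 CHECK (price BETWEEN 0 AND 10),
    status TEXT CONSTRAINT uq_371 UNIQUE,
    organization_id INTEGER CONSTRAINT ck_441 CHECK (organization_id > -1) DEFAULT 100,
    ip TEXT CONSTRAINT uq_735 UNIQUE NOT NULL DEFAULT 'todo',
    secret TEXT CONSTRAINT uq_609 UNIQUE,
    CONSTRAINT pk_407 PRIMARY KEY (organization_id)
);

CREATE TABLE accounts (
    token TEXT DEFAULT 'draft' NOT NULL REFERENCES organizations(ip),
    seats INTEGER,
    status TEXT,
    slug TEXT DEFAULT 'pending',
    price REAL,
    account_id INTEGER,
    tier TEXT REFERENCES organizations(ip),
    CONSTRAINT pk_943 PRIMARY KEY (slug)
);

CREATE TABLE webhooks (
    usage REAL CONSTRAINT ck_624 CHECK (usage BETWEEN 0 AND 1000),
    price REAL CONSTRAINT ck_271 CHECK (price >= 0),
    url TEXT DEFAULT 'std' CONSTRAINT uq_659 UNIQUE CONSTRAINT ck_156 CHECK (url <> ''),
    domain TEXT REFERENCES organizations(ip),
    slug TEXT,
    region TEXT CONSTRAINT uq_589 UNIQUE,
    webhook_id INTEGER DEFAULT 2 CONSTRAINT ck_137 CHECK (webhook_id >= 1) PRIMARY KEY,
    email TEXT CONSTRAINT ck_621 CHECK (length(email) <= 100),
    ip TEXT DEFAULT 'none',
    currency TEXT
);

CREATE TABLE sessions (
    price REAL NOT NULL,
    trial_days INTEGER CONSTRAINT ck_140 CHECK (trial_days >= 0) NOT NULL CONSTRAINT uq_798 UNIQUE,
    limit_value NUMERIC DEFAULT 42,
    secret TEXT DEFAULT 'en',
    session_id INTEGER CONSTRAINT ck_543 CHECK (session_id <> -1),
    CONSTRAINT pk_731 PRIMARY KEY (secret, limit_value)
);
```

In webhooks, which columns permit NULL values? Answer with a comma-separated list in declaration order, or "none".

- usage: CHECK does not forbid NULL (a CHECK constraint passes when its expression is NULL) → nullable.
- price: CHECK does not forbid NULL (a CHECK constraint passes when its expression is NULL) → nullable.
- url: CHECK does not forbid NULL (a CHECK constraint passes when its expression is NULL) → nullable.
- domain: a foreign key column may be NULL unless separately constrained → nullable.
- slug: no NOT NULL constraint applies → nullable.
- region: UNIQUE does not imply NOT NULL → nullable.
- webhook_id: part of the PRIMARY KEY, which implies NOT NULL → not nullable.
- email: CHECK does not forbid NULL (a CHECK constraint passes when its expression is NULL) → nullable.
- ip: DEFAULT only fills an omitted column; an explicit NULL is still allowed → nullable.
- currency: no NOT NULL constraint applies → nullable.

usage, price, url, domain, slug, region, email, ip, currency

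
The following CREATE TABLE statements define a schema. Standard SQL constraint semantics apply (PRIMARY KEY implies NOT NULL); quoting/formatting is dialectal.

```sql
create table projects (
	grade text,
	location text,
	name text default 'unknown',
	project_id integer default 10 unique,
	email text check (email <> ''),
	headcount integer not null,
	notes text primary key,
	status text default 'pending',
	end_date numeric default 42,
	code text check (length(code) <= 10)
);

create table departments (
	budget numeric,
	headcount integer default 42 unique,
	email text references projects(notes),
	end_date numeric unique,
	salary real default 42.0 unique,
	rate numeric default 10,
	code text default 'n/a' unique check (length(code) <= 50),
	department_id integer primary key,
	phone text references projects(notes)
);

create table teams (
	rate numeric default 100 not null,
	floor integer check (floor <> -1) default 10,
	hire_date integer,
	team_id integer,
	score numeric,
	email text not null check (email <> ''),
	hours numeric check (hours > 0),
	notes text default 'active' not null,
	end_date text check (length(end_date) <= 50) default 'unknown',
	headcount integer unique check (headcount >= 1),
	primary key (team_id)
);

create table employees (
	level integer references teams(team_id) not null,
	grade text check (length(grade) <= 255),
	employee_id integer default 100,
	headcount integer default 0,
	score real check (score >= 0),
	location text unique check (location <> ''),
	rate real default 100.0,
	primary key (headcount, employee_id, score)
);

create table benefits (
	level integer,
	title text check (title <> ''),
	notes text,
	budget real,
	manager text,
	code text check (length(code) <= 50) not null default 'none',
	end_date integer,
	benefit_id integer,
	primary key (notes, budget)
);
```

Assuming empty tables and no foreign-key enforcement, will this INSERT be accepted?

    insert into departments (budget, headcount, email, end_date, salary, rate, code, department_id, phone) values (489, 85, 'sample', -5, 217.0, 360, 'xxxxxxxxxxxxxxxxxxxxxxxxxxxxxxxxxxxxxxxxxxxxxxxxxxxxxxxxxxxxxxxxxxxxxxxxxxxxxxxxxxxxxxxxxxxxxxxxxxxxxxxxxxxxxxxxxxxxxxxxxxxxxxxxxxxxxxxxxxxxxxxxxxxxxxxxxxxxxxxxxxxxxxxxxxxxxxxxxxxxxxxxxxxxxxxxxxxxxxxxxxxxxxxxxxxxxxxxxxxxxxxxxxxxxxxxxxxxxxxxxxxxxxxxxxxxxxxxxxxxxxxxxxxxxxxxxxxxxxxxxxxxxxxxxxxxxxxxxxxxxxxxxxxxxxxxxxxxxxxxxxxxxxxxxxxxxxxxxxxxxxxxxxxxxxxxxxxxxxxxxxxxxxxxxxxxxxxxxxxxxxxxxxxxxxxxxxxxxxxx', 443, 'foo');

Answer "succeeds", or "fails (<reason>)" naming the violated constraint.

fails (CHECK on code)

The value 'xxxxxxxxxxxxxxxxxxxxxxxxxxxxxxxxxxxxxxxxxxxxxxxxxxxxxxxxxxxxxxxxxxxxxxxxxxxxxxxxxxxxxxxxxxxxxxxxxxxxxxxxxxxxxxxxxxxxxxxxxxxxxxxxxxxxxxxxxxxxxxxxxxxxxxxxxxxxxxxxxxxxxxxxxxxxxxxxxxxxxxxxxxxxxxxxxxxxxxxxxxxxxxxxxxxxxxxxxxxxxxxxxxxxxxxxxxxxxxxxxxxxxxxxxxxxxxxxxxxxxxxxxxxxxxxxxxxxxxxxxxxxxxxxxxxxxxxxxxxxxxxxxxxxxxxxxxxxxxxxxxxxxxxxxxxxxxxxxxxxxxxxxxxxxxxxxxxxxxxxxxxxxxxxxxxxxxxxxxxxxxxxxxxxxxxxxxxxxxxx' for code violates CHECK (length(code) <= 50).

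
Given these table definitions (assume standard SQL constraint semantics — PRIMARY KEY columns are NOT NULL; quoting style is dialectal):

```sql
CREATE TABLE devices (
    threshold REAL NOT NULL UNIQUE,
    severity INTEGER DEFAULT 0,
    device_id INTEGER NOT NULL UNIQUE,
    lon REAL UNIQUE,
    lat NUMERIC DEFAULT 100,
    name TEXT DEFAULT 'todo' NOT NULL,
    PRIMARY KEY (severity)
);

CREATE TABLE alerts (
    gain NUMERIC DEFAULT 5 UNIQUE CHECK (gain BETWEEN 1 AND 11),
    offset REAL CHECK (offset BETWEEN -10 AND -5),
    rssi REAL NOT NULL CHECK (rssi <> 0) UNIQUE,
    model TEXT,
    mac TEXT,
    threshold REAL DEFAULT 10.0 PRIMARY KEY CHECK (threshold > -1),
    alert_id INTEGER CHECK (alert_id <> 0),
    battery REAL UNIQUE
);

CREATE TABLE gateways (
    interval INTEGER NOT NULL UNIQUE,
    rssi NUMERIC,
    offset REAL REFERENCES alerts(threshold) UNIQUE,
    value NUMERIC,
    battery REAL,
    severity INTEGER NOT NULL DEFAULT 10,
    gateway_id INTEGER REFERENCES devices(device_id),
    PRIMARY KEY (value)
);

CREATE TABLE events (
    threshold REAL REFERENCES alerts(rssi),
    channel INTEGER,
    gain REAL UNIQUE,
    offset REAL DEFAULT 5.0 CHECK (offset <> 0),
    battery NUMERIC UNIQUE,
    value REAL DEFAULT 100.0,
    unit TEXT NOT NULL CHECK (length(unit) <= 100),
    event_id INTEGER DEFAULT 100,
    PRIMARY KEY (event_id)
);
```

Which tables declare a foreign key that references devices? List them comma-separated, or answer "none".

gateways

- gateways.gateway_id references devices(device_id).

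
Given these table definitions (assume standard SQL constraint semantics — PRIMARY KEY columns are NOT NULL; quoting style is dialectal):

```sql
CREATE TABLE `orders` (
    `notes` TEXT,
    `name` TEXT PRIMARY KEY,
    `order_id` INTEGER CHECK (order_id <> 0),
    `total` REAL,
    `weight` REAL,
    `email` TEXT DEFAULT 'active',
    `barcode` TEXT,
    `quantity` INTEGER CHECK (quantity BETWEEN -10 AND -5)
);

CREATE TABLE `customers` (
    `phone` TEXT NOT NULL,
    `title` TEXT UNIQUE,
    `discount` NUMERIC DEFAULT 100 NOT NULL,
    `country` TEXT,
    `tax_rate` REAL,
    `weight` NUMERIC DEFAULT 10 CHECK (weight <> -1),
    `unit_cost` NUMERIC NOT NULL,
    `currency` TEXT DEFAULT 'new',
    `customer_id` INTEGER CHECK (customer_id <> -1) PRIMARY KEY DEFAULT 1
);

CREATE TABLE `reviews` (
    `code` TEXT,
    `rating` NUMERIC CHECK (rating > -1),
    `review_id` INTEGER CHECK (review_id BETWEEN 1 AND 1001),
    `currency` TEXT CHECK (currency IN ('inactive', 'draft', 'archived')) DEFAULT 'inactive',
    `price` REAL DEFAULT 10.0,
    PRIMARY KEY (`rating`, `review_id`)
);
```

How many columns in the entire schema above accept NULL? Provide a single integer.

15

orders: 7 nullable (notes, order_id, total, weight, email, barcode, quantity — PK (name) and explicit NOT NULL columns excluded).
customers: 5 nullable (title, country, tax_rate, weight, currency — PK (customer_id) and explicit NOT NULL columns excluded).
reviews: 3 nullable (code, currency, price — PK (rating, review_id) and explicit NOT NULL columns excluded).
Total: 7 + 5 + 3 = 15.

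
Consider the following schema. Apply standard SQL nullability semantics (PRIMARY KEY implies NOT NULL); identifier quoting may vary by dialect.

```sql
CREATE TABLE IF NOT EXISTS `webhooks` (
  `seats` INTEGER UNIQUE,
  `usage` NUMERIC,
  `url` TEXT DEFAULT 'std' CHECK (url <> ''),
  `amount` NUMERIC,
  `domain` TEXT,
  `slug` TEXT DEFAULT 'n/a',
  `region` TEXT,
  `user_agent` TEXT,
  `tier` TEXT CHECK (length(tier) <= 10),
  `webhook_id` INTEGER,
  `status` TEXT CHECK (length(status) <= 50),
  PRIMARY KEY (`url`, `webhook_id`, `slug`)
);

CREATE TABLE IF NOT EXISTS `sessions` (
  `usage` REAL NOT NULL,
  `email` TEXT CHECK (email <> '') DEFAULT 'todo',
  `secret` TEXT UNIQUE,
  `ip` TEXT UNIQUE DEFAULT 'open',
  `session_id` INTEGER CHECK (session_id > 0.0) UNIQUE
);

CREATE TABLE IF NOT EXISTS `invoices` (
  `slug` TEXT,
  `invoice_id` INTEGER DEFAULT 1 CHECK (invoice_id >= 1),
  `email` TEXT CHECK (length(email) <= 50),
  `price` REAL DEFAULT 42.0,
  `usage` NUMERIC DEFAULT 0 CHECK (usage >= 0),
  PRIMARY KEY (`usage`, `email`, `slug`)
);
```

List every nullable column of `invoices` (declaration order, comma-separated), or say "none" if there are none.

- slug: part of the PRIMARY KEY, which implies NOT NULL → not nullable.
- invoice_id: CHECK does not forbid NULL (a CHECK constraint passes when its expression is NULL) → nullable.
- email: part of the PRIMARY KEY, which implies NOT NULL → not nullable.
- price: DEFAULT only fills an omitted column; an explicit NULL is still allowed → nullable.
- usage: part of the PRIMARY KEY, which implies NOT NULL → not nullable.

invoice_id, price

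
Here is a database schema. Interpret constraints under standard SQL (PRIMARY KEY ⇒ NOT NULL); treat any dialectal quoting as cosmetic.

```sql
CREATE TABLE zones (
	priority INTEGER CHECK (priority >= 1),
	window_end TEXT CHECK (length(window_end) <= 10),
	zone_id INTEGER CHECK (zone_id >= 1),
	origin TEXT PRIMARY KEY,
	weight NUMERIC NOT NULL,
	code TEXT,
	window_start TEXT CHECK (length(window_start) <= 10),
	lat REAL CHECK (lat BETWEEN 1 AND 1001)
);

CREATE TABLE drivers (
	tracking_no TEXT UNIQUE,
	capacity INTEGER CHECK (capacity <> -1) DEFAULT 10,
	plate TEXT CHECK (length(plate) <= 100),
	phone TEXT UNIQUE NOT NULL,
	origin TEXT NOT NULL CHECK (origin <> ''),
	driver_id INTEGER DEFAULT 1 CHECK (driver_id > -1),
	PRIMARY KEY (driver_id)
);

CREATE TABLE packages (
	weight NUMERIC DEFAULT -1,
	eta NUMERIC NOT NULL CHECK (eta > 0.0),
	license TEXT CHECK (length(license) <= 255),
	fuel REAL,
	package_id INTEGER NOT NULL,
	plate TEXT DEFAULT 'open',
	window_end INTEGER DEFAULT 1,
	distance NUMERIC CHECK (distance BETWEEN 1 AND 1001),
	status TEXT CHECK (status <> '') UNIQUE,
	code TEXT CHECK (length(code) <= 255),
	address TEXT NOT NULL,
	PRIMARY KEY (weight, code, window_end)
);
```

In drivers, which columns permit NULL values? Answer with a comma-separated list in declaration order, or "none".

- tracking_no: UNIQUE does not imply NOT NULL → nullable.
- capacity: CHECK does not forbid NULL (a CHECK constraint passes when its expression is NULL) → nullable.
- plate: CHECK does not forbid NULL (a CHECK constraint passes when its expression is NULL) → nullable.
- phone: declared NOT NULL → not nullable.
- origin: declared NOT NULL → not nullable.
- driver_id: part of the PRIMARY KEY, which implies NOT NULL → not nullable.

tracking_no, capacity, plate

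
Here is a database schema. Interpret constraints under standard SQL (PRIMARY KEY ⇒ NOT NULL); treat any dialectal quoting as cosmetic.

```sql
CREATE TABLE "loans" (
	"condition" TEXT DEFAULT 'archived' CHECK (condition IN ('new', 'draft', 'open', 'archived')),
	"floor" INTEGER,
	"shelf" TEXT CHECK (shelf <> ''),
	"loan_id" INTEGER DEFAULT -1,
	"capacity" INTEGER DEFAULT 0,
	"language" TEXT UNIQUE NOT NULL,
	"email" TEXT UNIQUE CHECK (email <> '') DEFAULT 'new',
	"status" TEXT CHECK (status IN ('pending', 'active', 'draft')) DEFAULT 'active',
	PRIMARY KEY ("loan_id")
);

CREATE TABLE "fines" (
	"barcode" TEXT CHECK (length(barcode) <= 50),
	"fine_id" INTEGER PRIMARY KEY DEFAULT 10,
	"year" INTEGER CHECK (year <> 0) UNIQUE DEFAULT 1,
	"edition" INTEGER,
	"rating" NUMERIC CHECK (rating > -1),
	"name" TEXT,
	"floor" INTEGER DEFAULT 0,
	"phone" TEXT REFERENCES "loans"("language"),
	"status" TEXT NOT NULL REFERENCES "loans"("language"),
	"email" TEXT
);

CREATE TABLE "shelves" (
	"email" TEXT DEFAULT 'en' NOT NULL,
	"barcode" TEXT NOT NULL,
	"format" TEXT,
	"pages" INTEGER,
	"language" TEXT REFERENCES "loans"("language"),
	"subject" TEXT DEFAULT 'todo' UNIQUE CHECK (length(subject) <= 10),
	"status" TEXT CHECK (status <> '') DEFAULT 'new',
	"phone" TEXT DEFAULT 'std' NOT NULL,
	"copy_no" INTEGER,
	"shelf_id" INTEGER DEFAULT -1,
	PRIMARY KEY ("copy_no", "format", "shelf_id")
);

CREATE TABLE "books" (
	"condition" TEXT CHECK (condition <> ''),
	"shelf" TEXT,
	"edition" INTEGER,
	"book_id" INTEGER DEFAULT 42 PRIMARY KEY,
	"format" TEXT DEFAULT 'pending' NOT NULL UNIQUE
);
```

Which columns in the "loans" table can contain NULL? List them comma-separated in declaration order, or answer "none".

- condition: CHECK does not forbid NULL (a CHECK constraint passes when its expression is NULL) → nullable.
- floor: no NOT NULL constraint applies → nullable.
- shelf: CHECK does not forbid NULL (a CHECK constraint passes when its expression is NULL) → nullable.
- loan_id: part of the PRIMARY KEY, which implies NOT NULL → not nullable.
- capacity: DEFAULT only fills an omitted column; an explicit NULL is still allowed → nullable.
- language: declared NOT NULL → not nullable.
- email: CHECK does not forbid NULL (a CHECK constraint passes when its expression is NULL) → nullable.
- status: CHECK does not forbid NULL (a CHECK constraint passes when its expression is NULL) → nullable.

condition, floor, shelf, capacity, email, status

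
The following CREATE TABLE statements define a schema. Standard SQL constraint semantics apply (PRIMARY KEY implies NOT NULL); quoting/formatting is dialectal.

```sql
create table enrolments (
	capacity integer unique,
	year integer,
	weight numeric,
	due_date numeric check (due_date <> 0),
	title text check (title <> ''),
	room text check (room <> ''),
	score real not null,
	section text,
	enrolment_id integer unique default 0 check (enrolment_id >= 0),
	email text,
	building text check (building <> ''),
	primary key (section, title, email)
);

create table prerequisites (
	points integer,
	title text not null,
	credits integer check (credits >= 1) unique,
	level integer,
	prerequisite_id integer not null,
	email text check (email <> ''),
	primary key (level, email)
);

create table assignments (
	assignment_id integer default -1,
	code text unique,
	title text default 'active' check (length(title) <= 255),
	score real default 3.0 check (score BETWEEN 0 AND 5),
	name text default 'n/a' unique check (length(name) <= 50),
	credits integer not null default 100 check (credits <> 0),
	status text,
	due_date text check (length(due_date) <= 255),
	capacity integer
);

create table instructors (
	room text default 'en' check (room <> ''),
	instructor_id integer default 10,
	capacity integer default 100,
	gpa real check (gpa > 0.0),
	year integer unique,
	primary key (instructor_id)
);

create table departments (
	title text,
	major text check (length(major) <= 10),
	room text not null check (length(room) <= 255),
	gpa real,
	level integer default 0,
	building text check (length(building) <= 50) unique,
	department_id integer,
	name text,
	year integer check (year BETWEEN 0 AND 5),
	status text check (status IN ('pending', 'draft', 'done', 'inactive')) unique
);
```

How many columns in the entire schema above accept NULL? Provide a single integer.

enrolments: 7 nullable (capacity, year, weight, due_date, room, enrolment_id, building — PK (section, title, email) and explicit NOT NULL columns excluded).
prerequisites: 2 nullable (points, credits — PK (level, email) and explicit NOT NULL columns excluded).
assignments: 8 nullable (assignment_id, code, title, score, name, status, due_date, capacity — PK none and explicit NOT NULL columns excluded).
instructors: 4 nullable (room, capacity, gpa, year — PK (instructor_id) and explicit NOT NULL columns excluded).
departments: 9 nullable (title, major, gpa, level, building, department_id, name, year, status — PK none and explicit NOT NULL columns excluded).
Total: 7 + 2 + 8 + 4 + 9 = 30.

30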